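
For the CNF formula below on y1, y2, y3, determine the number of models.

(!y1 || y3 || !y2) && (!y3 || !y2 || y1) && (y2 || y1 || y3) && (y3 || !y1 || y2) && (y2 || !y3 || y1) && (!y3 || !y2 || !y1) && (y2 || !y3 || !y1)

1

There are 2^3 = 8 truth assignments over (y1, y2, y3).
Split on y1. With y1 = true, the clauses containing y1 are satisfied and !y1 drops from the rest; 0 of the 2^2 = 4 assignments to the other variables satisfy what remains.
With y1 = false, by the same count on the reduced clause set, 1 assignment works.
(One model: y1=F, y2=T, y3=F.)
Total: 0 + 1 = 1.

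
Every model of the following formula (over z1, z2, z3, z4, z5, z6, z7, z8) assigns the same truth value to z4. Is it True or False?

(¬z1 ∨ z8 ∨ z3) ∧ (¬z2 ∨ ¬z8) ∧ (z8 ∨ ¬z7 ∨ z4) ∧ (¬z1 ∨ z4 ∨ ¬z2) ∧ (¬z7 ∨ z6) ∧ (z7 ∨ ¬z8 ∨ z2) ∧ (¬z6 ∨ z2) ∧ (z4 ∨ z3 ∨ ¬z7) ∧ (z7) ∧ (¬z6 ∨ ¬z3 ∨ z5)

True

Suppose z4 = False.
Unit clause (z7) forces z7 = True.
Unit clause (z8) forces z8 = True.
Unit clause (¬z2) forces z2 = False.
Unit clause (z6) forces z6 = True.
That conflicts with the unit clause (¬z6).
So every satisfying assignment has z4 = True.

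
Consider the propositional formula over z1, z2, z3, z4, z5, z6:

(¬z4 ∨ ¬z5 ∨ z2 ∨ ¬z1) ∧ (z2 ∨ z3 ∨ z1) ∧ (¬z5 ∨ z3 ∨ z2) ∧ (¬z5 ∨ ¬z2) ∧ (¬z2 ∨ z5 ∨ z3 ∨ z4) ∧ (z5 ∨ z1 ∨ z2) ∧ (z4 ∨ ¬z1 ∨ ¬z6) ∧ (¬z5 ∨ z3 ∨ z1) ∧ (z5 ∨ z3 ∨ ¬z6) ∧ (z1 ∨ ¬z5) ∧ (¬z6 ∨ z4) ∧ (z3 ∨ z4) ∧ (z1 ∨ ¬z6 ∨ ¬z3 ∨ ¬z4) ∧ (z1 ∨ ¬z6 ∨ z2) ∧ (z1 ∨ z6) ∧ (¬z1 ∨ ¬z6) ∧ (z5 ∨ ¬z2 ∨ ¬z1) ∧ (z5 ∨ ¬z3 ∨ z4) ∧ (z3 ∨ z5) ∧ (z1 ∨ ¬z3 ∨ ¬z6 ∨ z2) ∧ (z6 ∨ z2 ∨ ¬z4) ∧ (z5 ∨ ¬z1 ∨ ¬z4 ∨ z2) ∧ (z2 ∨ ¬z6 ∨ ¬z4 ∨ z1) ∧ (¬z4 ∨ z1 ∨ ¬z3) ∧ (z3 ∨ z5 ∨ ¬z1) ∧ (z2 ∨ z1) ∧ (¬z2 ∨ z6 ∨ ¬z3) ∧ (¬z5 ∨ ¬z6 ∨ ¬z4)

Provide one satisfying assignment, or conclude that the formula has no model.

z1=True; z2=False; z3=True; z4=False; z5=True; z6=False

Suppose z5 = True.
The clause (¬z2) is unit, so z2 = False.
The clause (z3) is unit, so z3 = True.
The clause (z1) is unit, so z1 = True.
The clause (¬z4) is unit, so z4 = False.
The clause (¬z6) is unit, so z6 = False.
Every clause now holds.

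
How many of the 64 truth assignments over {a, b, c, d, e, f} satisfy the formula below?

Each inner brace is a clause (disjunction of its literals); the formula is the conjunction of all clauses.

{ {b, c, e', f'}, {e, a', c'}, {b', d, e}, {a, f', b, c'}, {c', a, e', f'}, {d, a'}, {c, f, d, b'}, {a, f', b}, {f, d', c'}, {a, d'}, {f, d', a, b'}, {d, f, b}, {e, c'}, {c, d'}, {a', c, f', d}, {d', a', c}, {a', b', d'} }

3

There are 2^6 = 64 truth assignments over (a, b, c, d, e, f).
Split on b. With b = 1, the clauses containing b are satisfied and b' drops from the rest; 2 of the 2^5 = 32 assignments to the other variables satisfy what remains.
With b = 0, by the same count on the reduced clause set, 1 assignment works.
Total: 2 + 1 = 3.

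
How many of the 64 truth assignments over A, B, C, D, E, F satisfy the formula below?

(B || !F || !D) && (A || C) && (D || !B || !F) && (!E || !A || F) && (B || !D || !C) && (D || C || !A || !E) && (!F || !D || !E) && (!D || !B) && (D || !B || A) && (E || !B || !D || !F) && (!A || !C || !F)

10

There are 2^6 = 64 truth assignments over (A, B, C, D, E, F).
Split on C. With C = true, the clauses containing C are satisfied and !C drops from the rest; 6 of the 2^5 = 32 assignments to the other variables satisfy what remains.
With C = false, by the same count on the reduced clause set, 4 assignments work.
Total: 6 + 4 = 10.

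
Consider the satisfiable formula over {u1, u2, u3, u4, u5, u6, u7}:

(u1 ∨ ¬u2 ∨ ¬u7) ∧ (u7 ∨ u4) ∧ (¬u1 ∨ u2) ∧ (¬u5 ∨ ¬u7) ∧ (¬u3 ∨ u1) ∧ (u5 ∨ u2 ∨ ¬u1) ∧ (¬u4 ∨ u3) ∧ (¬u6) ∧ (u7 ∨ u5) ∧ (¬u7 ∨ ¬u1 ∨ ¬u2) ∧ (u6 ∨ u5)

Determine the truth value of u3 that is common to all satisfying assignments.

Suppose u3 = False.
(¬u4) alone gives u4 = False.
(u7) alone gives u7 = True.
(¬u5) alone gives u5 = False.
(¬u6) alone gives u6 = False.
Now (u6) is unsatisfied and unit — conflict.
So every satisfying assignment has u3 = True.

True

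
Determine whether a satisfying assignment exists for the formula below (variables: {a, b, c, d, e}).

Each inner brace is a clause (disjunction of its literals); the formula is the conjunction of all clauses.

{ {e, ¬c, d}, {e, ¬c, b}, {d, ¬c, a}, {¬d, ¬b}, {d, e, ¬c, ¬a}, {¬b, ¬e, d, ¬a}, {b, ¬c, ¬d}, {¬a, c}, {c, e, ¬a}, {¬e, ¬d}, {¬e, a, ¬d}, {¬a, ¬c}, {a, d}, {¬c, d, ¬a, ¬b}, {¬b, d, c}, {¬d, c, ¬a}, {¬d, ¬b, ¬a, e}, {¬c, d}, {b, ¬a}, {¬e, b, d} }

Case d = True:
(¬b) alone gives b = False.
(¬c) alone gives c = False.
(¬a) alone gives a = False.
(¬e) alone gives e = False.
Every clause now holds.
A satisfying assignment: a: False,  b: False,  c: False,  d: True,  e: False.

Yes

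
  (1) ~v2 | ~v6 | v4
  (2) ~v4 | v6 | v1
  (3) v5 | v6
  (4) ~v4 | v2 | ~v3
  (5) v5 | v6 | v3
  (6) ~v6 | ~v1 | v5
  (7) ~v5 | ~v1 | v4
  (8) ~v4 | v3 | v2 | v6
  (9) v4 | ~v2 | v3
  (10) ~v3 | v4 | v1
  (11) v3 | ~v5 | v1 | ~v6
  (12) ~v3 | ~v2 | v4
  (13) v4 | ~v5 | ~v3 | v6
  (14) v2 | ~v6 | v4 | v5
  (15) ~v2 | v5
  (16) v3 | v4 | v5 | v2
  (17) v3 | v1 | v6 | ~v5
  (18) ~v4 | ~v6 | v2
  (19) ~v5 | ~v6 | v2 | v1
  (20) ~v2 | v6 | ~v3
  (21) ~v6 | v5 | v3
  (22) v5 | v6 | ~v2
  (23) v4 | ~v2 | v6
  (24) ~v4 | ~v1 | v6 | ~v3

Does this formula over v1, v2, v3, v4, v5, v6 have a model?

Satisfiable

Try v5 = 1.
Try v1 = 1.
Unit clause (v4) forces v4 = 1.
Try v2 = 1.
Try v6 = 1.
Every clause is now satisfied; v3 is unconstrained.
A satisfying assignment: v1=1,  v2=1,  v3=0,  v4=1,  v5=1,  v6=1.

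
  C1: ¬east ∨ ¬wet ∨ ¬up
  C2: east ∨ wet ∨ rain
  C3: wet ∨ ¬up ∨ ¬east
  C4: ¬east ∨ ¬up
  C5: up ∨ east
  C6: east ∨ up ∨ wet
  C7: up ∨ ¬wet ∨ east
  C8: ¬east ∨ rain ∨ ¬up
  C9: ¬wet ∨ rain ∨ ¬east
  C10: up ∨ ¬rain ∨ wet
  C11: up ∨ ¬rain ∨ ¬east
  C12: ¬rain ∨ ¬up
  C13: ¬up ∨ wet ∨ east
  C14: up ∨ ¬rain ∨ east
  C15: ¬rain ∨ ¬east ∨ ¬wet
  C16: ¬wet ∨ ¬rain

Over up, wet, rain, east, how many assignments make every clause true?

There are 2^4 = 16 truth assignments over (up, wet, rain, east).
Check each against the 16 clauses (columns in the order up, wet, rain, east):
  F F F F  ✗ fails (east ∨ wet ∨ rain)
  F F F T  ✓ satisfies all
  F F T F  ✗ fails (up ∨ east)
  F F T T  ✗ fails (up ∨ ¬rain ∨ wet)
  F T F F  ✗ fails (up ∨ east)
  F T F T  ✗ fails (¬wet ∨ rain ∨ ¬east)
  F T T F  ✗ fails (up ∨ east)
  F T T T  ✗ fails (up ∨ ¬rain ∨ ¬east)
  T F F F  ✗ fails (east ∨ wet ∨ rain)
  T F F T  ✗ fails (wet ∨ ¬up ∨ ¬east)
  T F T F  ✗ fails (¬rain ∨ ¬up)
  T F T T  ✗ fails (wet ∨ ¬up ∨ ¬east)
  T T F F  ✓ satisfies all
  T T F T  ✗ fails (¬east ∨ ¬wet ∨ ¬up)
  T T T F  ✗ fails (¬rain ∨ ¬up)
  T T T T  ✗ fails (¬east ∨ ¬wet ∨ ¬up)
2 of the 16 rows are models.

2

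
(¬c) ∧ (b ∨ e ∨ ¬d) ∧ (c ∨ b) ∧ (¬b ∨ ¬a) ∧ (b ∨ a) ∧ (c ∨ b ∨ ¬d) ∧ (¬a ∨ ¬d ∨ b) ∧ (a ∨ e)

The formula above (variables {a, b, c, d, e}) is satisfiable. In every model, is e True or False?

Suppose e = False.
The clause (¬c) is unit, so c = False.
The clause (b) is unit, so b = True.
The clause (¬a) is unit, so a = False.
That conflicts with the unit clause (a).
So every satisfying assignment has e = True.

True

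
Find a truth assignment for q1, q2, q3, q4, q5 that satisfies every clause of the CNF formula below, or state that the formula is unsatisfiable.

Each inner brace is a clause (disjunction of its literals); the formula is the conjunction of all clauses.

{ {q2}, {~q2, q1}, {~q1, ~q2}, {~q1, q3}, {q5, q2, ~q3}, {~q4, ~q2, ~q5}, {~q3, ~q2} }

UNSATISFIABLE

Unit clause (q2) forces q2 = 1.
Unit clause (q1) forces q1 = 1.
But (~q1) is also a unit clause — contradiction.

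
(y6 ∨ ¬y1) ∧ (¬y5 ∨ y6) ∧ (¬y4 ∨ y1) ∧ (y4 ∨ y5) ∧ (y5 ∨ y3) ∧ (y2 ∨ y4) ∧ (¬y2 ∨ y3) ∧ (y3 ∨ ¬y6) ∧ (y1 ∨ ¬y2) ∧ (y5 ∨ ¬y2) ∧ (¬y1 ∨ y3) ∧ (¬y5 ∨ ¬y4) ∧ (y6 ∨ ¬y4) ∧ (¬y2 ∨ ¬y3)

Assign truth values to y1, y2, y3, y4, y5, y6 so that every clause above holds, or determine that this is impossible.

y1=True,  y2=False,  y3=True,  y4=True,  y5=False,  y6=True

Suppose y6 = True.
(y3) alone gives y3 = True.
(¬y2) alone gives y2 = False.
(y4) alone gives y4 = True.
(y1) alone gives y1 = True.
(¬y5) alone gives y5 = False.
Every clause now holds.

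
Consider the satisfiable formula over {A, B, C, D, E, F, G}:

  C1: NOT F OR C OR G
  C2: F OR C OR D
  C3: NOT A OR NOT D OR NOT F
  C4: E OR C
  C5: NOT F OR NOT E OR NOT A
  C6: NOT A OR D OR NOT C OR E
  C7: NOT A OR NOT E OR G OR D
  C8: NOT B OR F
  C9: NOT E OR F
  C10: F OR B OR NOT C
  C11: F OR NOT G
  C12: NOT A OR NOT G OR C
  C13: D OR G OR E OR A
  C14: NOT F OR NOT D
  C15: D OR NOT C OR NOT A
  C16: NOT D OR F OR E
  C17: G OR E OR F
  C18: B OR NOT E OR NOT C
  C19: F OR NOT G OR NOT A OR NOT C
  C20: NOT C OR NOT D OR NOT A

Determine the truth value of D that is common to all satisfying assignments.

Suppose D = true.
From the singleton clause (NOT F), F = false.
From the singleton clause (NOT B), B = false.
From the singleton clause (NOT E), E = false.
But (E) is also a unit clause — contradiction.
So every satisfying assignment has D = False.

False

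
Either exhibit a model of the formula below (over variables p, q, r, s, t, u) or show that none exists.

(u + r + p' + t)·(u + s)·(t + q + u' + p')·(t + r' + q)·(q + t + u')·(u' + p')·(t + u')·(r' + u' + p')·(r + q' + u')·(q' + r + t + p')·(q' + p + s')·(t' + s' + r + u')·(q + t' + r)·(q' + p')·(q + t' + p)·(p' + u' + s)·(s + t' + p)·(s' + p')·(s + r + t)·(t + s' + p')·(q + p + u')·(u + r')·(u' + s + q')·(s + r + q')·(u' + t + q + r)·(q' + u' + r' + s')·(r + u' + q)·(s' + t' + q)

p: 0, q: 0, r: 0, s: 1, t: 0, u: 0

Try u = 0.
From the singleton clause (s), s = 1.
From the singleton clause (p'), p = 0.
From the singleton clause (q'), q = 0.
From the singleton clause (t'), t = 0.
From the singleton clause (r'), r = 0.
Every clause now holds.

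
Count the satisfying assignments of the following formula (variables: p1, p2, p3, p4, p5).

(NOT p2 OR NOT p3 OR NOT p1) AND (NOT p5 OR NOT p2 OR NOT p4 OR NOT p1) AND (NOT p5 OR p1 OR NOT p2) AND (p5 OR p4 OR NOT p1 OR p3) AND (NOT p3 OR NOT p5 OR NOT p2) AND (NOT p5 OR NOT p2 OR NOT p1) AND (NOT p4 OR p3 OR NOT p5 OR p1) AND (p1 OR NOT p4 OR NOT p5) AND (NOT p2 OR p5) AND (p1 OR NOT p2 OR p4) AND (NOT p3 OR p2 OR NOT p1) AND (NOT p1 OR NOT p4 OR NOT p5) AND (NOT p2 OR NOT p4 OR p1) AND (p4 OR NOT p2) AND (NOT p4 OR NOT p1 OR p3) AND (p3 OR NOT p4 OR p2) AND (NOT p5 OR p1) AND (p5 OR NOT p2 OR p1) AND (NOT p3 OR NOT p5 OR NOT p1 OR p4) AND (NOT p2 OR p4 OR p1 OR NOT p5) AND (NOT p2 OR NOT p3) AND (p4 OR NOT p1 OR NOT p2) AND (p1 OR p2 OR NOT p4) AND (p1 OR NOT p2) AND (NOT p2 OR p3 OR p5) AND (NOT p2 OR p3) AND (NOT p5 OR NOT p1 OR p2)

2

There are 2^5 = 32 truth assignments over (p1, p2, p3, p4, p5).
Split on p1. With p1 = true, the clauses containing p1 are satisfied and NOT p1 drops from the rest; 0 of the 2^4 = 16 assignments to the other variables satisfy what remains.
With p1 = false, by the same count on the reduced clause set, 2 assignments work.
Total: 0 + 2 = 2.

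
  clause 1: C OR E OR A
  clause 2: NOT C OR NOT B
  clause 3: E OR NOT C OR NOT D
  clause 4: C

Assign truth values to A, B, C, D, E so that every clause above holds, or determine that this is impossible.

A=true; B=false; C=true; D=false; E=false

The clause (C) is unit, so C = true.
The clause (NOT B) is unit, so B = false.
Try E = false.
The clause (NOT D) is unit, so D = false.
All clauses hold; A can take either value.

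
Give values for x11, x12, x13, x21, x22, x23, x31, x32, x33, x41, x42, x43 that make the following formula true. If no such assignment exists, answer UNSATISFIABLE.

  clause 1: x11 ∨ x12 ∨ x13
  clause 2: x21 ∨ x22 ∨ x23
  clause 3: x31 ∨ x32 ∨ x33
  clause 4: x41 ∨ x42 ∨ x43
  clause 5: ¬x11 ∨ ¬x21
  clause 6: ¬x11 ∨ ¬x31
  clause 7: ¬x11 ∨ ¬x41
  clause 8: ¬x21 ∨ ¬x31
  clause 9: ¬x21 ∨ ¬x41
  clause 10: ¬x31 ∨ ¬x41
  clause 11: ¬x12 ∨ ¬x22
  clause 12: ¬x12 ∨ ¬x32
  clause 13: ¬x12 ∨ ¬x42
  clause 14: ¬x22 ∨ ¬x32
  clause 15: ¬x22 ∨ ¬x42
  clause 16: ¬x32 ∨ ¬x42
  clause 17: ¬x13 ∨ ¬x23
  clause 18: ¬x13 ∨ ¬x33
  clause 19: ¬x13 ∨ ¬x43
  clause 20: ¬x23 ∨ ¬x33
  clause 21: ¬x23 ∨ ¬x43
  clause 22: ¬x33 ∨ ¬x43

Suppose x11 = False.
Suppose x12 = True.
(¬x22) alone gives x22 = False.
(¬x32) alone gives x32 = False.
(¬x42) alone gives x42 = False.
Suppose x21 = True.
(¬x31) alone gives x31 = False.
(x33) alone gives x33 = True.
(¬x41) alone gives x41 = False.
(x43) alone gives x43 = True.
Now (¬x43) is unsatisfied and unit — conflict.
So x21 must be the other value — set x21 = False.
(x23) alone gives x23 = True.
(¬x13) alone gives x13 = False.
(¬x33) alone gives x33 = False.
(x31) alone gives x31 = True.
(¬x41) alone gives x41 = False.
(x43) alone gives x43 = True.
Now (¬x43) is unsatisfied and unit — conflict.
Neither x21 = True nor x21 = False works.
So x12 must be the other value — set x12 = False.
(x13) alone gives x13 = True.
(¬x23) alone gives x23 = False.
(¬x33) alone gives x33 = False.
(¬x43) alone gives x43 = False.
Suppose x21 = True.
(¬x31) alone gives x31 = False.
(x32) alone gives x32 = True.
(¬x41) alone gives x41 = False.
(x42) alone gives x42 = True.
Now (¬x42) is unsatisfied and unit — conflict.
So x21 must be the other value — set x21 = False.
(x22) alone gives x22 = True.
(¬x32) alone gives x32 = False.
(x31) alone gives x31 = True.
(¬x41) alone gives x41 = False.
(x42) alone gives x42 = True.
Now (¬x42) is unsatisfied and unit — conflict.
Neither x21 = True nor x21 = False works.
Neither x12 = True nor x12 = False works.
So x11 must be the other value — set x11 = True.
(¬x21) alone gives x21 = False.
(¬x31) alone gives x31 = False.
(¬x41) alone gives x41 = False.
Suppose x22 = True.
(¬x12) alone gives x12 = False.
(¬x32) alone gives x32 = False.
(x33) alone gives x33 = True.
(¬x42) alone gives x42 = False.
(x43) alone gives x43 = True.
Now (¬x43) is unsatisfied and unit — conflict.
So x22 must be the other value — set x22 = False.
(x23) alone gives x23 = True.
(¬x13) alone gives x13 = False.
(¬x33) alone gives x33 = False.
(x32) alone gives x32 = True.
(¬x12) alone gives x12 = False.
(¬x42) alone gives x42 = False.
(x43) alone gives x43 = True.
Now (¬x43) is unsatisfied and unit — conflict.
Neither x22 = True nor x22 = False works.
Neither x11 = True nor x11 = False works.

UNSATISFIABLE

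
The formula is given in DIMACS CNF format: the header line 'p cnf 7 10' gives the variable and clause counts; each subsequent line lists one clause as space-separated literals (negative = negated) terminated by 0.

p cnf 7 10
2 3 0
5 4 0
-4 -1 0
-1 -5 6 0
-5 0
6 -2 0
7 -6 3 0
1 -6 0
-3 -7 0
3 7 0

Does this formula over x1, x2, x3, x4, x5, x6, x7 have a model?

Yes

From the singleton clause (¬x5), x5 = False.
From the singleton clause (x4), x4 = True.
From the singleton clause (¬x1), x1 = False.
From the singleton clause (¬x6), x6 = False.
From the singleton clause (¬x2), x2 = False.
From the singleton clause (x3), x3 = True.
From the singleton clause (¬x7), x7 = False.
Every clause now holds.
A satisfying assignment: x1=False, x2=False, x3=True, x4=True, x5=False, x6=False, x7=False.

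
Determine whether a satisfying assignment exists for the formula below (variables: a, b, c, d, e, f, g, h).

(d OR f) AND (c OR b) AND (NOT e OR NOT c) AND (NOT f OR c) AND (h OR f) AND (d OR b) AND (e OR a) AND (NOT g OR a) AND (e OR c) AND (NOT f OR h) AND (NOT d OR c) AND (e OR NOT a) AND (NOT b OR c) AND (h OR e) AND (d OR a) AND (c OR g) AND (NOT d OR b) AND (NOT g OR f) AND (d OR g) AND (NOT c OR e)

Suppose d = true.
The clause (c) is unit, so c = true.
The clause (NOT e) is unit, so e = false.
But (e) is also a unit clause — contradiction.
Undo d and try d = false.
The clause (f) is unit, so f = true.
The clause (c) is unit, so c = true.
The clause (NOT e) is unit, so e = false.
But (e) is also a unit clause — contradiction.
Both values of d lead to a conflict.
No assignment satisfies every clause.

No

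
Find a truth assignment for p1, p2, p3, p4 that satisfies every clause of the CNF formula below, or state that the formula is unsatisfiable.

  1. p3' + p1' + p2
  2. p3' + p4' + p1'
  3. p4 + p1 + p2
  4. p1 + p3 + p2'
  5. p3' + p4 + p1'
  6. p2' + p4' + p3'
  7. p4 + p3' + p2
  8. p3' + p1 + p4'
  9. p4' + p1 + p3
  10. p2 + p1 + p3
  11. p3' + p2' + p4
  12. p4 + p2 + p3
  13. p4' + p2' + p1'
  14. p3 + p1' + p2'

Try p3 = 0.
Try p1 = 1.
The clause (p2') is unit, so p2 = 0.
The clause (p4) is unit, so p4 = 1.
All clauses are satisfied.

p1=1,  p2=0,  p3=0,  p4=1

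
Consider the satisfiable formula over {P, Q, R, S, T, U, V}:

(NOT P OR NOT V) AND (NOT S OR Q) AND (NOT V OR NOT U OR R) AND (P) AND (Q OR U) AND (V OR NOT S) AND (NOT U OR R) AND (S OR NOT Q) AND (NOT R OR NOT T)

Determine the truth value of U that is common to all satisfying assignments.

Suppose U = false.
The clause (P) is unit, so P = true.
The clause (NOT V) is unit, so V = false.
The clause (Q) is unit, so Q = true.
The clause (NOT S) is unit, so S = false.
Now (S) is unsatisfied and unit — conflict.
So every satisfying assignment has U = True.

True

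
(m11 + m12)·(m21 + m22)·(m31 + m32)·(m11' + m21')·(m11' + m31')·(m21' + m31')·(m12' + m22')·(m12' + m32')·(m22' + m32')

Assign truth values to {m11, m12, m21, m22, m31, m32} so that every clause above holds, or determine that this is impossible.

Case m11 = 1:
The clause (m21') is unit, so m21 = 0.
The clause (m22) is unit, so m22 = 1.
The clause (m31') is unit, so m31 = 0.
The clause (m32) is unit, so m32 = 1.
That conflicts with the unit clause (m32').
So m11 must be the other value — set m11 = 0.
The clause (m12) is unit, so m12 = 1.
The clause (m22') is unit, so m22 = 0.
The clause (m21) is unit, so m21 = 1.
The clause (m31') is unit, so m31 = 0.
The clause (m32) is unit, so m32 = 1.
That conflicts with the unit clause (m32').
Either choice for m11 ends in contradiction.

UNSATISFIABLE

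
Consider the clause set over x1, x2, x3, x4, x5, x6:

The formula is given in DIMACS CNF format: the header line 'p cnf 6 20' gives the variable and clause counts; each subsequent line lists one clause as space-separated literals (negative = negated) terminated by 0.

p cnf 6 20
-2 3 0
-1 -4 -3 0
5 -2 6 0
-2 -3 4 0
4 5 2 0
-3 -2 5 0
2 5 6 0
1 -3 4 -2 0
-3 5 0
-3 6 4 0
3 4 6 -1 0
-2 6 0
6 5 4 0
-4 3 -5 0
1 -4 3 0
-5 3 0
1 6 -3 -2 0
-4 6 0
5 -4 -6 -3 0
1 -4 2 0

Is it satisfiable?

Try x2 = True.
Unit clause (x3) forces x3 = True.
Unit clause (x4) forces x4 = True.
Unit clause (¬x1) forces x1 = False.
Unit clause (x5) forces x5 = True.
Unit clause (x6) forces x6 = True.
Every clause now holds.
A satisfying assignment: x1 ↦ False, x2 ↦ True, x3 ↦ True, x4 ↦ True, x5 ↦ True, x6 ↦ True.

Yes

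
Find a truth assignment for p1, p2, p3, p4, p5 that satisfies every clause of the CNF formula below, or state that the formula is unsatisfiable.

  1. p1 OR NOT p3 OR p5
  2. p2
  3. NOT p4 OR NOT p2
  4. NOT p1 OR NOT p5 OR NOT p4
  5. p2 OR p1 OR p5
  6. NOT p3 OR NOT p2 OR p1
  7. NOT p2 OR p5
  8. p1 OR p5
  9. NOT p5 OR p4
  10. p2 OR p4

(p2) alone gives p2 = true.
(NOT p4) alone gives p4 = false.
(p5) alone gives p5 = true.
That conflicts with the unit clause (NOT p5).

UNSATISFIABLE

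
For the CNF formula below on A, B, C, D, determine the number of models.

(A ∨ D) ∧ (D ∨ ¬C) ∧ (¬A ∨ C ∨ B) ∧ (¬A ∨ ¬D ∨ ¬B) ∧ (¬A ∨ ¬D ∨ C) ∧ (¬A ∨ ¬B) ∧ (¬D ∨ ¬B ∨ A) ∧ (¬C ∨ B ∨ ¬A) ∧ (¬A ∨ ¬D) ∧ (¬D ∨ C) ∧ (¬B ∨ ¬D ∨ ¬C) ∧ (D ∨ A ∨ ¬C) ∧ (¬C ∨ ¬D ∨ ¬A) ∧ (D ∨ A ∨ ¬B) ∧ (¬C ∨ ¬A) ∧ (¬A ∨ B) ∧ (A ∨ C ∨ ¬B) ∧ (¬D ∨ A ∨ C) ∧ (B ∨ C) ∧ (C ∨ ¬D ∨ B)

1

There are 2^4 = 16 truth assignments over (A, B, C, D).
Check each against the 20 clauses (columns in the order A, B, C, D):
  F F F F  ✗ fails (A ∨ D)
  F F F T  ✗ fails (¬D ∨ C)
  F F T F  ✗ fails (A ∨ D)
  F F T T  ✓ satisfies all
  F T F F  ✗ fails (A ∨ D)
  F T F T  ✗ fails (¬D ∨ ¬B ∨ A)
  F T T F  ✗ fails (A ∨ D)
  F T T T  ✗ fails (¬D ∨ ¬B ∨ A)
  T F F F  ✗ fails (¬A ∨ C ∨ B)
  T F F T  ✗ fails (¬A ∨ C ∨ B)
  T F T F  ✗ fails (D ∨ ¬C)
  T F T T  ✗ fails (¬C ∨ B ∨ ¬A)
  T T F F  ✗ fails (¬A ∨ ¬B)
  T T F T  ✗ fails (¬A ∨ ¬D ∨ ¬B)
  T T T F  ✗ fails (D ∨ ¬C)
  T T T T  ✗ fails (¬A ∨ ¬D ∨ ¬B)
1 of the 16 rows is a model.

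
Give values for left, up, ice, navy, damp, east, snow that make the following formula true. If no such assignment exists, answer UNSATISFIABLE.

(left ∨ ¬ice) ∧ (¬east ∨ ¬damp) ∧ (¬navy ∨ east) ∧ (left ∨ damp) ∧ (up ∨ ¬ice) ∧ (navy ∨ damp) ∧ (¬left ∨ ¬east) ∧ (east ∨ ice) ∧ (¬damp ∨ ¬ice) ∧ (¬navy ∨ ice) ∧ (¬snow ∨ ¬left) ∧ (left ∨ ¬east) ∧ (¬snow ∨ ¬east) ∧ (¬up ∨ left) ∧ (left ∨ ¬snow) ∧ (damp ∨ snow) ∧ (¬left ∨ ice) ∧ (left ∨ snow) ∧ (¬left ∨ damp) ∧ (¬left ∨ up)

Case left = True:
Unit clause (¬east) forces east = False.
Unit clause (¬navy) forces navy = False.
Unit clause (damp) forces damp = True.
Unit clause (ice) forces ice = True.
But (¬ice) is also a unit clause — contradiction.
Backtrack on left: now try left = False.
Unit clause (¬ice) forces ice = False.
Unit clause (damp) forces damp = True.
Unit clause (¬east) forces east = False.
But (east) is also a unit clause — contradiction.
Either choice for left ends in contradiction.

UNSATISFIABLE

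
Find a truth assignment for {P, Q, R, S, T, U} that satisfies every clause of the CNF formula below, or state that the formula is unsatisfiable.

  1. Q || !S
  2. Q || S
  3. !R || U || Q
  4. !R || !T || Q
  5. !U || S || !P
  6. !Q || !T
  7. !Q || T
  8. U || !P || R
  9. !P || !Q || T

UNSATISFIABLE

Try Q = true.
(!T) alone gives T = false.
But (T) is also a unit clause — contradiction.
Undo Q and try Q = false.
(!S) alone gives S = false.
But (S) is also a unit clause — contradiction.
Neither Q = true nor Q = false works.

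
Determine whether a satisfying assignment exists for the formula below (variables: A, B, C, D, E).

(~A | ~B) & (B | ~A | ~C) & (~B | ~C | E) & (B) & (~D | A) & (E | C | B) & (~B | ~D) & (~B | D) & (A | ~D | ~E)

(B) alone gives B = 1.
(~A) alone gives A = 0.
(~D) alone gives D = 0.
Now (D) is unsatisfied and unit — conflict.
No assignment satisfies every clause.

No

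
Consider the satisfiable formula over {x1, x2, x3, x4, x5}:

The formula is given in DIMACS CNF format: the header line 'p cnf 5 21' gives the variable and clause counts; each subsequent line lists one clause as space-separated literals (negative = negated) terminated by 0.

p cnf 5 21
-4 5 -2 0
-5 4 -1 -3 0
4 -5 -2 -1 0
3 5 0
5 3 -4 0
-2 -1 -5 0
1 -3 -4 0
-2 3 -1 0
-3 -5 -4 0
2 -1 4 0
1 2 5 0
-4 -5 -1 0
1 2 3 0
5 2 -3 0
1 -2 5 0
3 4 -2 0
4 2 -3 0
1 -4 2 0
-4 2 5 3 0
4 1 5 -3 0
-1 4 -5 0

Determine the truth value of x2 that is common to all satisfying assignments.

True

Suppose x2 = False.
Branch on x3: set x3 = True.
(x5) alone gives x5 = True.
(¬x4) alone gives x4 = False.
But (x4) is also a unit clause — contradiction.
Backtrack on x3: now try x3 = False.
(x5) alone gives x5 = True.
(x1) alone gives x1 = True.
(x4) alone gives x4 = True.
But (¬x4) is also a unit clause — contradiction.
Both values of x3 lead to a conflict.
So every satisfying assignment has x2 = True.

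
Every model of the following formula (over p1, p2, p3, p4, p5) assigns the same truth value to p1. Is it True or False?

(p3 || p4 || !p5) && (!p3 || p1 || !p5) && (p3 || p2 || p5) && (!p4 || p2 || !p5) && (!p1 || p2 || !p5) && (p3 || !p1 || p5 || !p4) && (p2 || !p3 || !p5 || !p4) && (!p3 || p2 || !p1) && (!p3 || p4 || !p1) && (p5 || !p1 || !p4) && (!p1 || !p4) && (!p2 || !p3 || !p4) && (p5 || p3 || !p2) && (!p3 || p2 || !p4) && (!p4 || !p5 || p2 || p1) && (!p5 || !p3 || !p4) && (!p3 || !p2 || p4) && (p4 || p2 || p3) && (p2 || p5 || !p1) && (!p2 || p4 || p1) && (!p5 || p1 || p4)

False

Suppose p1 = true.
From the singleton clause (!p4), p4 = false.
From the singleton clause (!p3), p3 = false.
From the singleton clause (!p5), p5 = false.
From the singleton clause (p2), p2 = true.
That conflicts with the unit clause (!p2).
So every satisfying assignment has p1 = False.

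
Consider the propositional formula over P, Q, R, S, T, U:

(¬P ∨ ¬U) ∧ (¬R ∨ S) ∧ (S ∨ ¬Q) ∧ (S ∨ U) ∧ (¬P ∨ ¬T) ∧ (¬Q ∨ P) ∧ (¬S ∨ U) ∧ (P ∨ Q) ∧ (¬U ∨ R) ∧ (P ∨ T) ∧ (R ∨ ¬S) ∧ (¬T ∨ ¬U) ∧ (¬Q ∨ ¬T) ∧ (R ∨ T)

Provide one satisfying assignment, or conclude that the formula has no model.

UNSATISFIABLE

Suppose P = False.
(¬Q) alone gives Q = False.
That conflicts with the unit clause (Q).
Backtrack on P: now try P = True.
(¬U) alone gives U = False.
(S) alone gives S = True.
That conflicts with the unit clause (¬S).
Neither P = True nor P = False works.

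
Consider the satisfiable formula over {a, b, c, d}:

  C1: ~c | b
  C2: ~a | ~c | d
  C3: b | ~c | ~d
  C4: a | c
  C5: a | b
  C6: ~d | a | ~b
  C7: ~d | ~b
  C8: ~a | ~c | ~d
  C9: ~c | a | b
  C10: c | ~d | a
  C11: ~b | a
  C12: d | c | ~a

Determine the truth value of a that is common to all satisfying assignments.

True

Suppose a = 0.
From the singleton clause (c), c = 1.
From the singleton clause (b), b = 1.
That conflicts with the unit clause (~b).
So every satisfying assignment has a = True.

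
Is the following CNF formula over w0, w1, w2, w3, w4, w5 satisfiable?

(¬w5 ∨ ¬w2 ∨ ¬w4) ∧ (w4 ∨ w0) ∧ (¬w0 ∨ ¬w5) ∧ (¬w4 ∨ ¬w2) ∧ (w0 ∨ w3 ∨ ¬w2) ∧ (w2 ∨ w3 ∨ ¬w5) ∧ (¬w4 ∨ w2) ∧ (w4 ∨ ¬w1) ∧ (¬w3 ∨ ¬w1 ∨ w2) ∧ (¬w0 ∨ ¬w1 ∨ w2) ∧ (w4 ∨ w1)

Unsatisfiable

Try w4 = True.
Unit clause (¬w2) forces w2 = False.
But (w2) is also a unit clause — contradiction.
So w4 must be the other value — set w4 = False.
Unit clause (w0) forces w0 = True.
Unit clause (¬w5) forces w5 = False.
Unit clause (¬w1) forces w1 = False.
But (w1) is also a unit clause — contradiction.
Neither w4 = True nor w4 = False works.
No assignment satisfies every clause.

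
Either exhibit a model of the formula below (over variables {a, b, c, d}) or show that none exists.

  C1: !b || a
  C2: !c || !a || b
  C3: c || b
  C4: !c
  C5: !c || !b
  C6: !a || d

a=true, b=true, c=false, d=true

(!c) alone gives c = false.
(b) alone gives b = true.
(a) alone gives a = true.
(d) alone gives d = true.
This assignment satisfies each clause.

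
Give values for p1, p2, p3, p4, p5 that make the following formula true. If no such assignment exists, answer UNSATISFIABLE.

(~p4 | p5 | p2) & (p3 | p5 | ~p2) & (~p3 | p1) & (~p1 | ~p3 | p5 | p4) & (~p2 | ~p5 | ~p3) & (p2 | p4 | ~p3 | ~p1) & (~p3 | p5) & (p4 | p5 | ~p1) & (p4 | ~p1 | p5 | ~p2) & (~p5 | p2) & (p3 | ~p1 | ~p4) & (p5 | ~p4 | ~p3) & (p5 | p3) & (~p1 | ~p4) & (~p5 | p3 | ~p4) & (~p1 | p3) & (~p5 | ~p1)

p1=0,  p2=1,  p3=0,  p4=0,  p5=1

Suppose p3 = 0.
Unit clause (p5) forces p5 = 1.
Unit clause (p2) forces p2 = 1.
Unit clause (~p4) forces p4 = 0.
Unit clause (~p1) forces p1 = 0.
Every clause now holds.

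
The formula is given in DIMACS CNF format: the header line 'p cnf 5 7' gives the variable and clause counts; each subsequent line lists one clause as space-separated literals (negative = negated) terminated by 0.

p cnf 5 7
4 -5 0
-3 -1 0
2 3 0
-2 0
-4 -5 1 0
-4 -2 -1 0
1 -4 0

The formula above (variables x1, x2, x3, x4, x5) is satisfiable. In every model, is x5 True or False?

Suppose x5 = True.
(x4) alone gives x4 = True.
(¬x2) alone gives x2 = False.
(x3) alone gives x3 = True.
(¬x1) alone gives x1 = False.
But (x1) is also a unit clause — contradiction.
So every satisfying assignment has x5 = False.

False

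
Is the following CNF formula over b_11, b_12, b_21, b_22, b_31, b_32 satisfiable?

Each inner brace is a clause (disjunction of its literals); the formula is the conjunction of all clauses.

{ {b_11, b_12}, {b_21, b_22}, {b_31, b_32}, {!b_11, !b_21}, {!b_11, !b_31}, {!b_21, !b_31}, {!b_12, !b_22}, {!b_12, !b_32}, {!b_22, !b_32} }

Try b_11 = true.
(!b_21) alone gives b_21 = false.
(b_22) alone gives b_22 = true.
(!b_31) alone gives b_31 = false.
(b_32) alone gives b_32 = true.
But (!b_32) is also a unit clause — contradiction.
That branch fails; take b_11 = false instead.
(b_12) alone gives b_12 = true.
(!b_22) alone gives b_22 = false.
(b_21) alone gives b_21 = true.
(!b_31) alone gives b_31 = false.
(b_32) alone gives b_32 = true.
But (!b_32) is also a unit clause — contradiction.
Neither b_11 = true nor b_11 = false works.
No assignment satisfies every clause.

No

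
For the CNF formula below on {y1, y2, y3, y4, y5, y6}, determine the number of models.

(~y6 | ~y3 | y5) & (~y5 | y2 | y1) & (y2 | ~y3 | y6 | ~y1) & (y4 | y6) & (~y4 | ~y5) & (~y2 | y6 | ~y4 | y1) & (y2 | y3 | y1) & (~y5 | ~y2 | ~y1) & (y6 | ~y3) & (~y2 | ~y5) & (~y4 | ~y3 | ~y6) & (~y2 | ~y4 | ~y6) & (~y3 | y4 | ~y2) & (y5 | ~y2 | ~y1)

There are 2^6 = 64 truth assignments over (y1, y2, y3, y4, y5, y6).
Split on y2. With y2 = 1, the clauses containing y2 are satisfied and ~y2 drops from the rest; 1 of the 2^5 = 32 assignments to the other variables satisfy what remains.
With y2 = 0, by the same count on the reduced clause set, 5 assignments work.
Total: 1 + 5 = 6.

6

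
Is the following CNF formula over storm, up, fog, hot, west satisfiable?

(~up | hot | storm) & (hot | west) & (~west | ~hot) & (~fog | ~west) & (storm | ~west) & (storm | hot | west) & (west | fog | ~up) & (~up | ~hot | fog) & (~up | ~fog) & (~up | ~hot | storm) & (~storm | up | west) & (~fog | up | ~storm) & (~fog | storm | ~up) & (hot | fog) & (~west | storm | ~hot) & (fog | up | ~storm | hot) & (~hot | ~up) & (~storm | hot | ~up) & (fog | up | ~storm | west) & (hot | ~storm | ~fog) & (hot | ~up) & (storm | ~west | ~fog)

Branch on hot: set hot = 1.
(~west) alone gives west = 0.
(~up) alone gives up = 0.
(~storm) alone gives storm = 0.
No clause remains; fog is free.
A satisfying assignment: storm=0; up=0; fog=0; hot=1; west=0.

Satisfiable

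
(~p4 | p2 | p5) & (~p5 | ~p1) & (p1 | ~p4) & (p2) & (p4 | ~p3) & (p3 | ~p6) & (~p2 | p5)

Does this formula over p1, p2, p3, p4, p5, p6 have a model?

Yes

From the singleton clause (p2), p2 = 1.
From the singleton clause (p5), p5 = 1.
From the singleton clause (~p1), p1 = 0.
From the singleton clause (~p4), p4 = 0.
From the singleton clause (~p3), p3 = 0.
From the singleton clause (~p6), p6 = 0.
Every clause now holds.
A satisfying assignment: p1=0; p2=1; p3=0; p4=0; p5=1; p6=0.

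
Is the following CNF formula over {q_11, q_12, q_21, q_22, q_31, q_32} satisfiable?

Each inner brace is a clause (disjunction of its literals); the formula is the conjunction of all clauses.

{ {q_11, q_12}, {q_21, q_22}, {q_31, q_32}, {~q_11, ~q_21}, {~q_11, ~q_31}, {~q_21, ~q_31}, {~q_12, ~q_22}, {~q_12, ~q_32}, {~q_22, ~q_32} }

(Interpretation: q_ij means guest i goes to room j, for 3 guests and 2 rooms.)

No, unsatisfiable

Suppose q_11 = 1.
(~q_21) alone gives q_21 = 0.
(q_22) alone gives q_22 = 1.
(~q_31) alone gives q_31 = 0.
(q_32) alone gives q_32 = 1.
That conflicts with the unit clause (~q_32).
Undo q_11 and try q_11 = 0.
(q_12) alone gives q_12 = 1.
(~q_22) alone gives q_22 = 0.
(q_21) alone gives q_21 = 1.
(~q_31) alone gives q_31 = 0.
(q_32) alone gives q_32 = 1.
That conflicts with the unit clause (~q_32).
Neither q_11 = 1 nor q_11 = 0 works.
No assignment satisfies every clause.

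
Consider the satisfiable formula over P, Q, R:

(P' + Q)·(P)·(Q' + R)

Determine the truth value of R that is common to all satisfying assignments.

Suppose R = 0.
From the singleton clause (P), P = 1.
From the singleton clause (Q), Q = 1.
Now (Q') is unsatisfied and unit — conflict.
So every satisfying assignment has R = True.

True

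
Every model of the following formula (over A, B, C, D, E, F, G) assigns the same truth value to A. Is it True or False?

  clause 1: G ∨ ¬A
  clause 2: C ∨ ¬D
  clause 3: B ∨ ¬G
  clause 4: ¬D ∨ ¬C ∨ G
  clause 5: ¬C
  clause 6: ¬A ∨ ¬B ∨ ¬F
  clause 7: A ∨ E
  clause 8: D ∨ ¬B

Suppose A = True.
(G) alone gives G = True.
(B) alone gives B = True.
(¬C) alone gives C = False.
(¬D) alone gives D = False.
Now (D) is unsatisfied and unit — conflict.
So every satisfying assignment has A = False.

False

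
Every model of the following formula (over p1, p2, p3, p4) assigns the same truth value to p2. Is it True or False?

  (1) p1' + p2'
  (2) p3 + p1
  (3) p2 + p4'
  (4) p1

False

Suppose p2 = 1.
From the singleton clause (p1'), p1 = 0.
Now (p1) is unsatisfied and unit — conflict.
So every satisfying assignment has p2 = False.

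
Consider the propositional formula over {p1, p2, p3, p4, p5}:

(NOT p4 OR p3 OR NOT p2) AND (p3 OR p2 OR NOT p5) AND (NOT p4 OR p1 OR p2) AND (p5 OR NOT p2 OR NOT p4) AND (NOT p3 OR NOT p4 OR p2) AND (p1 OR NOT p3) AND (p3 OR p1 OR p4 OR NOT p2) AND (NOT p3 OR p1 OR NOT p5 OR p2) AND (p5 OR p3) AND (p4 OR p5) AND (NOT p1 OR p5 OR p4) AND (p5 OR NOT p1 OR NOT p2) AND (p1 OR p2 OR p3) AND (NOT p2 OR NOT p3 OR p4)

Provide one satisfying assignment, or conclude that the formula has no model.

Case p1 = true:
Case p5 = true:
Case p3 = true:
Case p4 = true:
(p2) alone gives p2 = true.
All clauses are satisfied.

p1: true,  p2: true,  p3: true,  p4: true,  p5: true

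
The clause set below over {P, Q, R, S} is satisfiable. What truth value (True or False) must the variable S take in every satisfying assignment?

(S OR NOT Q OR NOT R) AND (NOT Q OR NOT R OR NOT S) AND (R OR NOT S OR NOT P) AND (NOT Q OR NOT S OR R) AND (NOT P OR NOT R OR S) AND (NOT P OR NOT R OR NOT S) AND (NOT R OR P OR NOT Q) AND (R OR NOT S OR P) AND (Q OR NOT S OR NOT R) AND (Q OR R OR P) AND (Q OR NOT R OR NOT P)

False

Suppose S = true.
Branch on Q: set Q = false.
The clause (NOT R) is unit, so R = false.
The clause (NOT P) is unit, so P = false.
Now (P) is unsatisfied and unit — conflict.
That branch fails; take Q = true instead.
The clause (NOT R) is unit, so R = false.
Now (R) is unsatisfied and unit — conflict.
Either choice for Q ends in contradiction.
So every satisfying assignment has S = False.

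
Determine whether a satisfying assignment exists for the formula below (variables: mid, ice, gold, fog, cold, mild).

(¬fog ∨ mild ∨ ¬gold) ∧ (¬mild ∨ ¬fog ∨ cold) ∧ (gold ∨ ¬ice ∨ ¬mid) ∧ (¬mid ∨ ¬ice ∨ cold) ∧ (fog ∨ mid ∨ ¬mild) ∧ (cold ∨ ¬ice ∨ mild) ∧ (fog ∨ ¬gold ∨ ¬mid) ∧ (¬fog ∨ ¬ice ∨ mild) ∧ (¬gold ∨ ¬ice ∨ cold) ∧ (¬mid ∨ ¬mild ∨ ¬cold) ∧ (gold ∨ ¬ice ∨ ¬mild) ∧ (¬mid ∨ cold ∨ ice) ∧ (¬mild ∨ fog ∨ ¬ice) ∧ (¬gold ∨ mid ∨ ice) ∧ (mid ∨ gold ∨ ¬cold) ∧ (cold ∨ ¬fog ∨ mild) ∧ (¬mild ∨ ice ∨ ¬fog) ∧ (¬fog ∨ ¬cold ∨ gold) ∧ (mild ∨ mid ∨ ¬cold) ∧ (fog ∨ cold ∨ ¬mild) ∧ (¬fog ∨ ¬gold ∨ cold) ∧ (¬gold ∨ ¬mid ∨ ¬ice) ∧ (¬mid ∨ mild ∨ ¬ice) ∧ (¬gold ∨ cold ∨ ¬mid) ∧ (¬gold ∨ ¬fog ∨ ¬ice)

Yes, satisfiable

Try fog = False.
Try mid = False.
The clause (¬mild) is unit, so mild = False.
The clause (¬cold) is unit, so cold = False.
The clause (¬ice) is unit, so ice = False.
The clause (¬gold) is unit, so gold = False.
All clauses are satisfied.
A satisfying assignment: mid: False,  ice: False,  gold: False,  fog: False,  cold: False,  mild: False.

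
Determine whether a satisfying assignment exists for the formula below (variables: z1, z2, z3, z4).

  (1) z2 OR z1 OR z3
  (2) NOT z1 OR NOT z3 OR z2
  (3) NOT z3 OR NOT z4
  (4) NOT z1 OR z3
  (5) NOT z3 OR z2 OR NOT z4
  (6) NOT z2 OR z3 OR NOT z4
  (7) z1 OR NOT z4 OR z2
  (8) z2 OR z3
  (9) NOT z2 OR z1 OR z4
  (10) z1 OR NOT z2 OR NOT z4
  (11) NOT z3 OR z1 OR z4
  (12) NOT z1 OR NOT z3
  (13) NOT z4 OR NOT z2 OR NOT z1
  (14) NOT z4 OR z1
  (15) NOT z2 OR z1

Suppose z3 = false.
(NOT z1) alone gives z1 = false.
(z2) alone gives z2 = true.
But (NOT z2) is also a unit clause — contradiction.
Undo z3 and try z3 = true.
(NOT z4) alone gives z4 = false.
(z1) alone gives z1 = true.
But (NOT z1) is also a unit clause — contradiction.
Either choice for z3 ends in contradiction.
No assignment satisfies every clause.

Unsatisfiable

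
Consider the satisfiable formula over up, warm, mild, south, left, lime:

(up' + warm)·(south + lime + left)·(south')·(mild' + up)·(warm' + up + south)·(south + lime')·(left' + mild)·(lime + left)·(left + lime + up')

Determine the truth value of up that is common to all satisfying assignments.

True

Suppose up = 0.
From the singleton clause (south'), south = 0.
From the singleton clause (mild'), mild = 0.
From the singleton clause (warm'), warm = 0.
From the singleton clause (lime'), lime = 0.
From the singleton clause (left), left = 1.
But (left') is also a unit clause — contradiction.
So every satisfying assignment has up = True.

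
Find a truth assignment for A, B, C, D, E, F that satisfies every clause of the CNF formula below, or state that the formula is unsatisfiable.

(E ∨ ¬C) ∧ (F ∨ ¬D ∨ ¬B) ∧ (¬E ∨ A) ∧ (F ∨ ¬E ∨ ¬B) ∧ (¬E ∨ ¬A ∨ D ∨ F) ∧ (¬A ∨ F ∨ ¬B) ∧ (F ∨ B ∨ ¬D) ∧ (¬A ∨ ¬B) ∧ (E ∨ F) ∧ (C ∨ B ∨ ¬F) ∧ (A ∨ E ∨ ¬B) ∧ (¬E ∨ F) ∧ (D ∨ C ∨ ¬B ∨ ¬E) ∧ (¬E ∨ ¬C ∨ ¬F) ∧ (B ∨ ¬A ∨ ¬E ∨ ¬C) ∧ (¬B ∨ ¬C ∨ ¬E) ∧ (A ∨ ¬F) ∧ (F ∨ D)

Branch on E: set E = True.
From the singleton clause (A), A = True.
From the singleton clause (¬B), B = False.
From the singleton clause (F), F = True.
From the singleton clause (C), C = True.
Now (¬C) is unsatisfied and unit — conflict.
That branch fails; take E = False instead.
From the singleton clause (¬C), C = False.
From the singleton clause (F), F = True.
From the singleton clause (B), B = True.
From the singleton clause (¬A), A = False.
Now (A) is unsatisfied and unit — conflict.
Both values of E lead to a conflict.

UNSATISFIABLE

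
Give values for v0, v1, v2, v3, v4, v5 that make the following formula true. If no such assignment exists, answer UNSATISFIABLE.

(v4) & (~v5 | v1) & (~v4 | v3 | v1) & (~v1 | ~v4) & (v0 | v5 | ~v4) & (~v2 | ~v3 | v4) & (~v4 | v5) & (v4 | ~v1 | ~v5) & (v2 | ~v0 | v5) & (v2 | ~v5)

UNSATISFIABLE

(v4) alone gives v4 = 1.
(~v1) alone gives v1 = 0.
(~v5) alone gives v5 = 0.
Now (v5) is unsatisfied and unit — conflict.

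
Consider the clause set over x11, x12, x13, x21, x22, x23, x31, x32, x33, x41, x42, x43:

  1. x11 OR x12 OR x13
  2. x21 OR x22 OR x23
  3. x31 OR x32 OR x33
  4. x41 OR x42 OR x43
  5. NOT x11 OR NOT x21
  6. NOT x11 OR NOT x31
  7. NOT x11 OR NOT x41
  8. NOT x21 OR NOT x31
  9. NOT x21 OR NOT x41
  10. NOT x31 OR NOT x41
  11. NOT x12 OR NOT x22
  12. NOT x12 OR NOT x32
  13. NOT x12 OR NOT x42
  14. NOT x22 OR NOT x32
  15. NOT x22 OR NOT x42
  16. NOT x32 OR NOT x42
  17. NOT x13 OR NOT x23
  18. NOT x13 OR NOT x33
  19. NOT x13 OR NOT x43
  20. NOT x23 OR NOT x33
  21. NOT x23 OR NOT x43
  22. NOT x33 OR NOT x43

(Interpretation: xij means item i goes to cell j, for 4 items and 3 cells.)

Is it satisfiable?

No, unsatisfiable

Branch on x11: set x11 = false.
Branch on x12: set x12 = true.
From the singleton clause (NOT x22), x22 = false.
From the singleton clause (NOT x32), x32 = false.
From the singleton clause (NOT x42), x42 = false.
Branch on x21: set x21 = true.
From the singleton clause (NOT x31), x31 = false.
From the singleton clause (x33), x33 = true.
From the singleton clause (NOT x41), x41 = false.
From the singleton clause (x43), x43 = true.
That conflicts with the unit clause (NOT x43).
Backtrack on x21: now try x21 = false.
From the singleton clause (x23), x23 = true.
From the singleton clause (NOT x13), x13 = false.
From the singleton clause (NOT x33), x33 = false.
From the singleton clause (x31), x31 = true.
From the singleton clause (NOT x41), x41 = false.
From the singleton clause (x43), x43 = true.
That conflicts with the unit clause (NOT x43).
Both values of x21 lead to a conflict.
Backtrack on x12: now try x12 = false.
From the singleton clause (x13), x13 = true.
From the singleton clause (NOT x23), x23 = false.
From the singleton clause (NOT x33), x33 = false.
From the singleton clause (NOT x43), x43 = false.
Branch on x21: set x21 = true.
From the singleton clause (NOT x31), x31 = false.
From the singleton clause (x32), x32 = true.
From the singleton clause (NOT x41), x41 = false.
From the singleton clause (x42), x42 = true.
That conflicts with the unit clause (NOT x42).
Backtrack on x21: now try x21 = false.
From the singleton clause (x22), x22 = true.
From the singleton clause (NOT x32), x32 = false.
From the singleton clause (x31), x31 = true.
From the singleton clause (NOT x41), x41 = false.
From the singleton clause (x42), x42 = true.
That conflicts with the unit clause (NOT x42).
Both values of x21 lead to a conflict.
Both values of x12 lead to a conflict.
Backtrack on x11: now try x11 = true.
From the singleton clause (NOT x21), x21 = false.
From the singleton clause (NOT x31), x31 = false.
From the singleton clause (NOT x41), x41 = false.
Branch on x22: set x22 = true.
From the singleton clause (NOT x12), x12 = false.
From the singleton clause (NOT x32), x32 = false.
From the singleton clause (x33), x33 = true.
From the singleton clause (NOT x42), x42 = false.
From the singleton clause (x43), x43 = true.
That conflicts with the unit clause (NOT x43).
Backtrack on x22: now try x22 = false.
From the singleton clause (x23), x23 = true.
From the singleton clause (NOT x13), x13 = false.
From the singleton clause (NOT x33), x33 = false.
From the singleton clause (x32), x32 = true.
From the singleton clause (NOT x12), x12 = false.
From the singleton clause (NOT x42), x42 = false.
From the singleton clause (x43), x43 = true.
That conflicts with the unit clause (NOT x43).
Both values of x22 lead to a conflict.
Both values of x11 lead to a conflict.
No assignment satisfies every clause.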